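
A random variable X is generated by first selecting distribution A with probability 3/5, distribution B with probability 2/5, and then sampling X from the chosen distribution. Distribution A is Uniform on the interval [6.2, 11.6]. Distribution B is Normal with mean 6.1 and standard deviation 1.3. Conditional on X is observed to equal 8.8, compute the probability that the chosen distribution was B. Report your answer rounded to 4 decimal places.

0.1133

Likelihoods f(8.8 | ·): A: 0.185185; B: 0.0355041.
Posterior ∝ prior × likelihood. Numerator for B: 0.4·0.0355041 = 0.0142016.
Normalizing constant: 0.6·0.185185 + 0.4·0.0355041 = 0.125313.
P(B | observation) = 0.0142016 / 0.125313 = 0.11333.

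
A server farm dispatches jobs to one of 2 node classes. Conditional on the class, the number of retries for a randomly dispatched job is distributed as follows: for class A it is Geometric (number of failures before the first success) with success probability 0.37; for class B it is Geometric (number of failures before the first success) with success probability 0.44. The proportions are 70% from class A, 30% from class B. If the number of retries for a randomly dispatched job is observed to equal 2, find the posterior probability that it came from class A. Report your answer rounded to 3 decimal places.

Likelihoods P(X=2 | ·): A: 0.146853; B: 0.137984.
Posterior ∝ prior × likelihood. Numerator for A: 0.7·0.146853 = 0.102797.
Normalizing constant: 0.7·0.146853 + 0.3·0.137984 = 0.144192.
P(A | observation) = 0.102797 / 0.144192 = 0.712917.

0.713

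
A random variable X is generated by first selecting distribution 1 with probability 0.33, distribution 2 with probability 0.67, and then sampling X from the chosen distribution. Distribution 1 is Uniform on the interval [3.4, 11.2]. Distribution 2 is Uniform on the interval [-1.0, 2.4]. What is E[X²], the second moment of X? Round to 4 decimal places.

For each component E[X²] = Var + (mean)², giving 1: 58.36; 2: 1.45333.
Overall E[X²] = 0.33·58.36 + 0.67·1.45333 = 20.2325.

20.2325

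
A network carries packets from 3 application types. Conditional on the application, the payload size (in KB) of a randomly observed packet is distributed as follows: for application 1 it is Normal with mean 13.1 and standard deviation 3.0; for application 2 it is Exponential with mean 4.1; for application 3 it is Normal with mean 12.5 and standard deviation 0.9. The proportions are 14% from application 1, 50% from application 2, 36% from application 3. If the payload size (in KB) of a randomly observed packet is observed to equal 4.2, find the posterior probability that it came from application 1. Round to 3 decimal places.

0.005

Likelihoods f(4.2 | ·): 1: 0.00163174; 2: 0.0875647; 3: 1.5081e-19.
Posterior ∝ prior × likelihood. Numerator for 1: 0.14·0.00163174 = 0.000228444.
Normalizing constant: 0.14·0.00163174 + 0.5·0.0875647 + 0.36·1.5081e-19 = 0.0440108.
P(1 | observation) = 0.000228444 / 0.0440108 = 0.00519064.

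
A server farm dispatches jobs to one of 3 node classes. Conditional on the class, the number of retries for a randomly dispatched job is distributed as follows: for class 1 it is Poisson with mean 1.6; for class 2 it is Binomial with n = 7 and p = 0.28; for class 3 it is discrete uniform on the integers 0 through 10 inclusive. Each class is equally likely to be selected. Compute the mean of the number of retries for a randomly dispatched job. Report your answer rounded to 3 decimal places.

Component means — 1: 1.6; 2: 1.96; 3: 5.
E[X] = 0.333333·1.6 + 0.333333·1.96 + 0.333333·5 = 2.85333.

2.853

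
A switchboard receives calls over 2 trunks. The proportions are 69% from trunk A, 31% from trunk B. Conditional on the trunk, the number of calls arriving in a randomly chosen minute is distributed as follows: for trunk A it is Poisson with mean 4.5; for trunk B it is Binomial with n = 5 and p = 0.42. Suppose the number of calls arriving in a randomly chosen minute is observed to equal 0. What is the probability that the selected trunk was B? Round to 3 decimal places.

Likelihoods P(X=0 | ·): A: 0.011109; B: 0.0656357.
Posterior ∝ prior × likelihood. Numerator for B: 0.31·0.0656357 = 0.0203471.
Normalizing constant: 0.69·0.011109 + 0.31·0.0656357 = 0.0280123.
P(B | observation) = 0.0203471 / 0.0280123 = 0.726362.

0.726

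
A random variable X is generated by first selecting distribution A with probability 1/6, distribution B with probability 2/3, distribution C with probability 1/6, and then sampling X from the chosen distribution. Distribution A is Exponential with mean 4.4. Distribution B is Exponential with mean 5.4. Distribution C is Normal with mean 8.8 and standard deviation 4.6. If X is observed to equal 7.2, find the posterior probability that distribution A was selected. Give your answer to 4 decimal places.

0.1378

Likelihoods f(7.2 | ·): A: 0.044247; B: 0.0488143; C: 0.0816359.
Posterior ∝ prior × likelihood. Numerator for A: 0.166667·0.044247 = 0.0073745.
Normalizing constant: 0.166667·0.044247 + 0.666667·0.0488143 + 0.166667·0.0816359 = 0.0535233.
P(A | observation) = 0.0073745 / 0.0535233 = 0.137781.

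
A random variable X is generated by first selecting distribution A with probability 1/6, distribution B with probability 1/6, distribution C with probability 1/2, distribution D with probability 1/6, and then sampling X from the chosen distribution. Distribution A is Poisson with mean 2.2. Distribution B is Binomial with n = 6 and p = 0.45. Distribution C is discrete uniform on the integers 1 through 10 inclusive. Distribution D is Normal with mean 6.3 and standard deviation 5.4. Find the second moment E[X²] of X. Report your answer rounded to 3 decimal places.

33.361

For each component E[X²] = Var + (mean)², giving A: 7.04; B: 8.775; C: 38.5; D: 68.85.
Overall E[X²] = 0.166667·7.04 + 0.166667·8.775 + 0.5·38.5 + 0.166667·68.85 = 33.3608.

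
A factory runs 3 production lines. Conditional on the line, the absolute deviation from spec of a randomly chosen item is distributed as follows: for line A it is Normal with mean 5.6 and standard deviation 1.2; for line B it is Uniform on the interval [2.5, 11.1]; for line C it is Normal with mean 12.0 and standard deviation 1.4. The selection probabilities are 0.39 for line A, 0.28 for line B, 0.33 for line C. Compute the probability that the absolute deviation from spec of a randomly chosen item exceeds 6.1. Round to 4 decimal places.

0.6248

Conditional on each line, P(X > 6.1): A: 0.338461; B: 0.581395; C: 0.999987.
By total probability, P(X > 6.1) = 0.39·0.338461 + 0.28·0.581395 + 0.33·0.999987 = 0.624786.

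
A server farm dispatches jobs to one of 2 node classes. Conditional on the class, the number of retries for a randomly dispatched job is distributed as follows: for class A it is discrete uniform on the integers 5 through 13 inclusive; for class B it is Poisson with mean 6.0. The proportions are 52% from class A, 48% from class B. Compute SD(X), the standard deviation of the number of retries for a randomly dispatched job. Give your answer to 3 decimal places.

2.931

Per component, A: μ=9, E[X²]=87.6667; B: μ=6, E[X²]=42.
E[X] = 0.52·9 + 0.48·6 = 7.56.
E[X²] = 0.52·87.6667 + 0.48·42 = 65.7467.
Var(X) = E[X²] − (E[X])² = 65.7467 − 57.1536 = 8.59307.
SD(X) = √8.59307 = 2.93139.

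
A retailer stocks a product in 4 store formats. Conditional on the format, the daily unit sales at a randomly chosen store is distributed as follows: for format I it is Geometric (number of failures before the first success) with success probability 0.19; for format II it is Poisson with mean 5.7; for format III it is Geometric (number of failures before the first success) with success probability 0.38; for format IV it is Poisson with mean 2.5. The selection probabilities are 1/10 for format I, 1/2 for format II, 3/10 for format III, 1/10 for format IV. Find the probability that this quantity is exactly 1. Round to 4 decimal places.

Conditional on each format, P(X = 1): I: 0.1539; II: 0.019072; III: 0.2356; IV: 0.205212.
By total probability, P(X = 1) = 0.1·0.1539 + 0.5·0.019072 + 0.3·0.2356 + 0.1·0.205212 = 0.116127.

0.1161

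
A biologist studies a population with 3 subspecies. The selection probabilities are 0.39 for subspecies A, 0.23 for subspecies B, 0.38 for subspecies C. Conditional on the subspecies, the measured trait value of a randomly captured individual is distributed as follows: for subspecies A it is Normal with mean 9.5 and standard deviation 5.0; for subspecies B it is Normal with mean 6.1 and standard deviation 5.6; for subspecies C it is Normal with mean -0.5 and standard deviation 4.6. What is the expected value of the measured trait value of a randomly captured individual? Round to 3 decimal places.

4.918

Component means — A: 9.5; B: 6.1; C: -0.5.
E[X] = 0.39·9.5 + 0.23·6.1 + 0.38·-0.5 = 4.918.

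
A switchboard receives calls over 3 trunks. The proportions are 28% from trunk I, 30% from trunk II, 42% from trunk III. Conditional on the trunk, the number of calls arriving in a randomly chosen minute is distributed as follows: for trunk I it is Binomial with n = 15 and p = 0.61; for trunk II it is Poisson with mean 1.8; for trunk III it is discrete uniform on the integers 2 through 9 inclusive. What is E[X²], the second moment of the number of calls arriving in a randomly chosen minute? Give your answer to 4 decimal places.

40.8635

For each component E[X²] = Var + (mean)², giving I: 87.291; II: 5.04; III: 35.5.
Overall E[X²] = 0.28·87.291 + 0.3·5.04 + 0.42·35.5 = 40.8635.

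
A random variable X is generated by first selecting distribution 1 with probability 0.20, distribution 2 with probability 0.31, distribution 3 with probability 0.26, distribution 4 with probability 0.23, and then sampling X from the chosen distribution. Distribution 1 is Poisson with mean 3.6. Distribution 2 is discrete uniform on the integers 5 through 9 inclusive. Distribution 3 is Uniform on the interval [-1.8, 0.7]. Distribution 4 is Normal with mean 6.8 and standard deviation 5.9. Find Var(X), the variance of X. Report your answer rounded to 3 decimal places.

19.393

Per component, 1: μ=3.6, E[X²]=16.56; 2: μ=7, E[X²]=51; 3: μ=-0.55, E[X²]=0.823333; 4: μ=6.8, E[X²]=81.05.
E[X] = 0.2·3.6 + 0.31·7 + 0.26·-0.55 + 0.23·6.8 = 4.311.
E[X²] = 0.2·16.56 + 0.31·51 + 0.26·0.823333 + 0.23·81.05 = 37.9776.
Var(X) = E[X²] − (E[X])² = 37.9776 − 18.5847 = 19.3928.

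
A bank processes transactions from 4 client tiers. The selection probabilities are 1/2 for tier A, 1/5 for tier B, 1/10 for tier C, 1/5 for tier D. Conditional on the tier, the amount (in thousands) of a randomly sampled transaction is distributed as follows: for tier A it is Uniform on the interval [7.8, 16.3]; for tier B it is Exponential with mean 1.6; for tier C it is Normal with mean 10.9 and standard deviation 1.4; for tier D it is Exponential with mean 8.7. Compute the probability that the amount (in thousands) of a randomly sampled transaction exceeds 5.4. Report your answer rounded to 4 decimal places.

Conditional on each tier, P(X > 5.4): A: 1; B: 0.0342181; C: 0.999957; D: 0.537574.
By total probability, P(X > 5.4) = 0.5·1 + 0.2·0.0342181 + 0.1·0.999957 + 0.2·0.537574 = 0.714354.

0.7144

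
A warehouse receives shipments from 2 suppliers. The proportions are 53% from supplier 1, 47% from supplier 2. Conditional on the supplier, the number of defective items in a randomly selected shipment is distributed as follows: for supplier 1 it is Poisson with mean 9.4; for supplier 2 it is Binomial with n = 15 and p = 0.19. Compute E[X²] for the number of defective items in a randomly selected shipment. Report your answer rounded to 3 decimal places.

56.715

For each component E[X²] = Var + (mean)², giving 1: 97.76; 2: 10.431.
Overall E[X²] = 0.53·97.76 + 0.47·10.431 = 56.7154.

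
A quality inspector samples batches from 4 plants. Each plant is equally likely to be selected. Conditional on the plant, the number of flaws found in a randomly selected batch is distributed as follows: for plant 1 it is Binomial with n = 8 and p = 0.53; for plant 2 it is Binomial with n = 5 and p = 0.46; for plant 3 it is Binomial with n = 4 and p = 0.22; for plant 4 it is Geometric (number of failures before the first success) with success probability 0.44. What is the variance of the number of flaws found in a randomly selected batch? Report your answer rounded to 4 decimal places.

Per component, 1: μ=4.24, E[X²]=19.9704; 2: μ=2.3, E[X²]=6.532; 3: μ=0.88, E[X²]=1.4608; 4: μ=1.27273, E[X²]=4.5124.
E[X] = 0.25·4.24 + 0.25·2.3 + 0.25·0.88 + 0.25·1.27273 = 2.17318.
E[X²] = 0.25·19.9704 + 0.25·6.532 + 0.25·1.4608 + 0.25·4.5124 = 8.1189.
Var(X) = E[X²] − (E[X])² = 8.1189 − 4.72272 = 3.39618.

3.3962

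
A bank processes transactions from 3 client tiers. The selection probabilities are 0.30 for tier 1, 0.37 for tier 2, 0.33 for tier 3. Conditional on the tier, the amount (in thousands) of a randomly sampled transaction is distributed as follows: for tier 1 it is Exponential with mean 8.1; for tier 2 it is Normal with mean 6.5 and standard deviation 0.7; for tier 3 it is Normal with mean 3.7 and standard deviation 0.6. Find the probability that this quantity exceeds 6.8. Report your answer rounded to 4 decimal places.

Conditional on each tier, P(X > 6.8): 1: 0.431924; 2: 0.334118; 3: 1.19153e-07.
By total probability, P(X > 6.8) = 0.3·0.431924 + 0.37·0.334118 + 0.33·1.19153e-07 = 0.253201.

0.2532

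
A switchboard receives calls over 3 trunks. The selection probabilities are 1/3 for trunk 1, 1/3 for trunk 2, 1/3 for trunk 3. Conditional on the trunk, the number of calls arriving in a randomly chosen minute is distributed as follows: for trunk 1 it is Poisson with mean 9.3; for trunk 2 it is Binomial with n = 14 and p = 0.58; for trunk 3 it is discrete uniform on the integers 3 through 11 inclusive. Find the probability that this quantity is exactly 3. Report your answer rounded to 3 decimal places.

0.043

Conditional on each trunk, P(X = 3): 1: 0.0122563; 2: 0.0050948; 3: 0.111111.
By total probability, P(X = 3) = 0.333333·0.0122563 + 0.333333·0.0050948 + 0.333333·0.111111 = 0.0428207.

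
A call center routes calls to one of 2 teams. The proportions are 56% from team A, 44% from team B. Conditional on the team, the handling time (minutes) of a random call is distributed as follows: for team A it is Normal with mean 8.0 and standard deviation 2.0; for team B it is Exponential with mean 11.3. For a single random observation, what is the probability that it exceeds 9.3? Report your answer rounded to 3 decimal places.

0.338

Conditional on each team, P(X > 9.3): A: 0.257846; B: 0.439108.
By total probability, P(X > 9.3) = 0.56·0.257846 + 0.44·0.439108 = 0.337602.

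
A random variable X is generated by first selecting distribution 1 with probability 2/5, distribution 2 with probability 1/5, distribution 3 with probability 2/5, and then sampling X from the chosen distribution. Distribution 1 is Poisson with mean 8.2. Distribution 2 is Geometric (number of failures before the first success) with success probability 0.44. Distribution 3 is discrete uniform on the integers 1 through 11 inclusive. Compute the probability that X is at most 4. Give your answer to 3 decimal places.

Conditional on each component, P(X ≤ 4): 1: 0.0887402; 2: 0.944927; 3: 0.363636.
By total probability, P(X ≤ 4) = 0.4·0.0887402 + 0.2·0.944927 + 0.4·0.363636 = 0.369936.

0.370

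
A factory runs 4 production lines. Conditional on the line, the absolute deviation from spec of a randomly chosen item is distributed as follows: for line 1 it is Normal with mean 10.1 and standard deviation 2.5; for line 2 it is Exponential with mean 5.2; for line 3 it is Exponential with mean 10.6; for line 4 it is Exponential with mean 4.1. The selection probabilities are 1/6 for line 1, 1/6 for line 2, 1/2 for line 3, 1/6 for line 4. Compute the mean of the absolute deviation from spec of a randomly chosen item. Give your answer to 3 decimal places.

8.533

Component means — 1: 10.1; 2: 5.2; 3: 10.6; 4: 4.1.
E[X] = 0.166667·10.1 + 0.166667·5.2 + 0.5·10.6 + 0.166667·4.1 = 8.53333.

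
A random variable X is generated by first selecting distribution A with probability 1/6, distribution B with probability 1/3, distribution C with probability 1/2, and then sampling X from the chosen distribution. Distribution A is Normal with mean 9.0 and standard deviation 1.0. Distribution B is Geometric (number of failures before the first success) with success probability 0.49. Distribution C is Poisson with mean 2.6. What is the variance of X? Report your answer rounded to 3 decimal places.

9.513

Per component, A: μ=9, E[X²]=82; B: μ=1.04082, E[X²]=3.20741; C: μ=2.6, E[X²]=9.36.
E[X] = 0.166667·9 + 0.333333·1.04082 + 0.5·2.6 = 3.14694.
E[X²] = 0.166667·82 + 0.333333·3.20741 + 0.5·9.36 = 19.4158.
Var(X) = E[X²] − (E[X])² = 19.4158 − 9.90322 = 9.51258.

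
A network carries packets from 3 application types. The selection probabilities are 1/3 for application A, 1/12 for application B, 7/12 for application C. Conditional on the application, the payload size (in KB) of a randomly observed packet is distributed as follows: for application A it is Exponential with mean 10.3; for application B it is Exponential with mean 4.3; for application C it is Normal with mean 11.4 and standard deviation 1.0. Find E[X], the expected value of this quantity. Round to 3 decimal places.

Component means — A: 10.3; B: 4.3; C: 11.4.
E[X] = 0.333333·10.3 + 0.0833333·4.3 + 0.583333·11.4 = 10.4417.

10.442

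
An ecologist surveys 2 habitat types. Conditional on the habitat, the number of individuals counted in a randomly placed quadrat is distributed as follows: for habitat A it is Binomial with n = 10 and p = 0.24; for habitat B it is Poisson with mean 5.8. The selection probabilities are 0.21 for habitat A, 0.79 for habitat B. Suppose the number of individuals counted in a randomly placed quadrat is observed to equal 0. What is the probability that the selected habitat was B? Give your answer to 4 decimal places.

0.1505

Likelihoods P(X=0 | ·): A: 0.0642889; B: 0.00302755.
Posterior ∝ prior × likelihood. Numerator for B: 0.79·0.00302755 = 0.00239177.
Normalizing constant: 0.21·0.0642889 + 0.79·0.00302755 = 0.0158924.
P(B | observation) = 0.00239177 / 0.0158924 = 0.150497.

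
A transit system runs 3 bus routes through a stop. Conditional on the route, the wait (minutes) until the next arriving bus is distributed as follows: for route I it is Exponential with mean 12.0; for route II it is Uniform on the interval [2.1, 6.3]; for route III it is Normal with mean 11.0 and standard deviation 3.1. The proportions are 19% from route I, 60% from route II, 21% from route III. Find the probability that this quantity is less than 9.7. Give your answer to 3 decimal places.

Conditional on each route, P(X < 9.7): I: 0.5544; II: 1; III: 0.337478.
By total probability, P(X < 9.7) = 0.19·0.5544 + 0.6·1 + 0.21·0.337478 = 0.776206.

0.776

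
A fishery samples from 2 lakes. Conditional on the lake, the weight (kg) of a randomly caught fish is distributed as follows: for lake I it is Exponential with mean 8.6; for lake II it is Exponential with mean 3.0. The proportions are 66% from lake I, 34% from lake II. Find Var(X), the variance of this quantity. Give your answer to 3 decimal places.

Per component, I: μ=8.6, E[X²]=147.92; II: μ=3, E[X²]=18.
E[X] = 0.66·8.6 + 0.34·3 = 6.696.
E[X²] = 0.66·147.92 + 0.34·18 = 103.747.
Var(X) = E[X²] − (E[X])² = 103.747 − 44.8364 = 58.9108.

58.911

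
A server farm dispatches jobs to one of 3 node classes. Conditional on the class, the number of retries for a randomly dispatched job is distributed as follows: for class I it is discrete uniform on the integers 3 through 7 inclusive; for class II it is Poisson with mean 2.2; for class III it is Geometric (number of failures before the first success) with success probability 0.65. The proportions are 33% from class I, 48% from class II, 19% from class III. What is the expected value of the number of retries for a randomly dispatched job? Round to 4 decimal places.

Component means — I: 5; II: 2.2; III: 0.538462.
E[X] = 0.33·5 + 0.48·2.2 + 0.19·0.538462 = 2.80831.

2.8083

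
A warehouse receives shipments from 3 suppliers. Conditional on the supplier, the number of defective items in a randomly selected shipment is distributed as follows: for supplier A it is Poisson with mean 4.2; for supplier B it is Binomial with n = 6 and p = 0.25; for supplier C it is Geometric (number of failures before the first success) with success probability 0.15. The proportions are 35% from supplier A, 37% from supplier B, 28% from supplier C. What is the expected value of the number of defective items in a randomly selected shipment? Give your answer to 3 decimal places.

3.612

Component means — A: 4.2; B: 1.5; C: 5.66667.
E[X] = 0.35·4.2 + 0.37·1.5 + 0.28·5.66667 = 3.61167.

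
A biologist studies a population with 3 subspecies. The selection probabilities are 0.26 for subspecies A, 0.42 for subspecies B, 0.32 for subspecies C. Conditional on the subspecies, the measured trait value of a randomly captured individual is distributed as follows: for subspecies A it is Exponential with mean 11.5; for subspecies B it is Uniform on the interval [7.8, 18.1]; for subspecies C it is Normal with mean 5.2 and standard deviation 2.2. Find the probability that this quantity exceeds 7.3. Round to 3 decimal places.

0.612

Conditional on each subspecies, P(X > 7.3): A: 0.530051; B: 1; C: 0.169904.
By total probability, P(X > 7.3) = 0.26·0.530051 + 0.42·1 + 0.32·0.169904 = 0.612182.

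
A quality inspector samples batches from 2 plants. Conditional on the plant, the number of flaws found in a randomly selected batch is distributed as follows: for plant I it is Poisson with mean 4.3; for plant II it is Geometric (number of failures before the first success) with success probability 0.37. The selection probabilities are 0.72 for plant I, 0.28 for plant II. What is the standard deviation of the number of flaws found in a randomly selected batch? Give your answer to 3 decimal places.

Per component, I: μ=4.3, E[X²]=22.79; II: μ=1.7027, E[X²]=7.5011.
E[X] = 0.72·4.3 + 0.28·1.7027 = 3.57276.
E[X²] = 0.72·22.79 + 0.28·7.5011 = 18.5091.
Var(X) = E[X²] − (E[X])² = 18.5091 − 12.7646 = 5.74452.
SD(X) = √5.74452 = 2.39677.

2.397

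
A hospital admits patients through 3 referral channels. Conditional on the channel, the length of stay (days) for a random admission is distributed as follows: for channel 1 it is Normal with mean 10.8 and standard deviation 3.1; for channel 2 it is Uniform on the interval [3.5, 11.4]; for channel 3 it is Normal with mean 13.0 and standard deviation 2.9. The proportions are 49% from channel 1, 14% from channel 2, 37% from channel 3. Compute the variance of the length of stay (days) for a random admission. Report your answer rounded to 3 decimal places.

11.792

Per component, 1: μ=10.8, E[X²]=126.25; 2: μ=7.45, E[X²]=60.7033; 3: μ=13, E[X²]=177.41.
E[X] = 0.49·10.8 + 0.14·7.45 + 0.37·13 = 11.145.
E[X²] = 0.49·126.25 + 0.14·60.7033 + 0.37·177.41 = 136.003.
Var(X) = E[X²] − (E[X])² = 136.003 − 124.211 = 11.7916.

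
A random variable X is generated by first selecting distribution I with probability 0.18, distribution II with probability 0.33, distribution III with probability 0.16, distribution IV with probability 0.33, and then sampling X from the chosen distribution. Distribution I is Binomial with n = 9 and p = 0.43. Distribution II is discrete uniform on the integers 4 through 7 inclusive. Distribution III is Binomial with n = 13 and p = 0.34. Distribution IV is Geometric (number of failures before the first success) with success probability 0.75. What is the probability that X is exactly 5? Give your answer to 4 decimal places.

Conditional on each component, P(X = 5): I: 0.195529; II: 0.25; III: 0.210535; IV: 0.000732422.
By total probability, P(X = 5) = 0.18·0.195529 + 0.33·0.25 + 0.16·0.210535 + 0.33·0.000732422 = 0.151623.

0.1516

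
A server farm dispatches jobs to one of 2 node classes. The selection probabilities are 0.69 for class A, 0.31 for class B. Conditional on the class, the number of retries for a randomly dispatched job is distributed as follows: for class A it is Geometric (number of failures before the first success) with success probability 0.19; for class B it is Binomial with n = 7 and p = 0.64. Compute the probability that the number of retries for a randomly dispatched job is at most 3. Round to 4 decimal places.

0.4601

Conditional on each class, P(X ≤ 3): A: 0.569533; B: 0.216652.
By total probability, P(X ≤ 3) = 0.69·0.569533 + 0.31·0.216652 = 0.46014.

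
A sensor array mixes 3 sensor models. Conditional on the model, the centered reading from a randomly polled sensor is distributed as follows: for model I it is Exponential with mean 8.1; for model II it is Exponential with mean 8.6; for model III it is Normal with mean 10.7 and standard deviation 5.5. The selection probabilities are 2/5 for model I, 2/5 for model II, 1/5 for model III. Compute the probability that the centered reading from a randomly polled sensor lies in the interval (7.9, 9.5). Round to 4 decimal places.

Conditional on each model, P(7.9 < X < 9.5): I: 0.0675891; II: 0.0677491; III: 0.108299.
By total probability, P(7.9 < X < 9.5) = 0.4·0.0675891 + 0.4·0.0677491 + 0.2·0.108299 = 0.0757951.

0.0758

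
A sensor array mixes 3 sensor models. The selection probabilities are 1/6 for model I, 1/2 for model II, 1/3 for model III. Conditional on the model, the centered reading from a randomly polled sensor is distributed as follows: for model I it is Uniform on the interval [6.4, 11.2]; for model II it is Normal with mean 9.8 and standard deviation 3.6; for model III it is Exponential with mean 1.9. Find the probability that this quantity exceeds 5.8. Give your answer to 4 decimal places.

0.6158

Conditional on each model, P(X > 5.8): I: 1; II: 0.86674; III: 0.0472345.
By total probability, P(X > 5.8) = 0.166667·1 + 0.5·0.86674 + 0.333333·0.0472345 = 0.615781.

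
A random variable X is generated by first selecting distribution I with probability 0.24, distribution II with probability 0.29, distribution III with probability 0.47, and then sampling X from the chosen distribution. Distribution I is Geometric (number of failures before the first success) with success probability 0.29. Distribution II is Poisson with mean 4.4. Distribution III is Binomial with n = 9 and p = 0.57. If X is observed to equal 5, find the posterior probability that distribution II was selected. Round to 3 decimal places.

Likelihoods P(X=5 | ·): I: 0.0523227; II: 0.168728; III: 0.25919.
Posterior ∝ prior × likelihood. Numerator for II: 0.29·0.168728 = 0.048931.
Normalizing constant: 0.24·0.0523227 + 0.29·0.168728 + 0.47·0.25919 = 0.183308.
P(II | observation) = 0.048931 / 0.183308 = 0.266934.

0.267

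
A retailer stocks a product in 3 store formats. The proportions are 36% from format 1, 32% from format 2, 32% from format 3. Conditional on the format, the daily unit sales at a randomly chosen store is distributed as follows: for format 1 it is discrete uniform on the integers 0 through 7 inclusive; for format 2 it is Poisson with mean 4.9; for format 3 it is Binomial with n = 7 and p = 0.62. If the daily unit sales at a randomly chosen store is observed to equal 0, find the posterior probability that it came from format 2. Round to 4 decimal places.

Likelihoods P(X=0 | ·): 1: 0.125; 2: 0.00744658; 3: 0.00114416.
Posterior ∝ prior × likelihood. Numerator for 2: 0.32·0.00744658 = 0.00238291.
Normalizing constant: 0.36·0.125 + 0.32·0.00744658 + 0.32·0.00114416 = 0.047749.
P(2 | observation) = 0.00238291 / 0.047749 = 0.0499048.

0.0499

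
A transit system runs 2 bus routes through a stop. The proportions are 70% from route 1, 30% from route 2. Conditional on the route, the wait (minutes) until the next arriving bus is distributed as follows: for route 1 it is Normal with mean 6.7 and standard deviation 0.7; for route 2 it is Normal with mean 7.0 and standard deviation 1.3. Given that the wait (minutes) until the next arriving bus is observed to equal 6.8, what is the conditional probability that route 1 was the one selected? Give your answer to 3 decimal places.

0.813

Likelihoods f(6.8 | ·): 1: 0.564132; 2: 0.303268.
Posterior ∝ prior × likelihood. Numerator for 1: 0.7·0.564132 = 0.394892.
Normalizing constant: 0.7·0.564132 + 0.3·0.303268 = 0.485873.
P(1 | observation) = 0.394892 / 0.485873 = 0.812748.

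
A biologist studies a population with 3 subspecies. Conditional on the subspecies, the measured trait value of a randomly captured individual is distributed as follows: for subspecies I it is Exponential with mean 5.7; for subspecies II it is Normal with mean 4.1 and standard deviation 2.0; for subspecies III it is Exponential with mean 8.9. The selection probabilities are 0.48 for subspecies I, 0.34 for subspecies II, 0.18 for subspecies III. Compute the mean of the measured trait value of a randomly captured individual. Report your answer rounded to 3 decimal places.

Component means — I: 5.7; II: 4.1; III: 8.9.
E[X] = 0.48·5.7 + 0.34·4.1 + 0.18·8.9 = 5.732.

5.732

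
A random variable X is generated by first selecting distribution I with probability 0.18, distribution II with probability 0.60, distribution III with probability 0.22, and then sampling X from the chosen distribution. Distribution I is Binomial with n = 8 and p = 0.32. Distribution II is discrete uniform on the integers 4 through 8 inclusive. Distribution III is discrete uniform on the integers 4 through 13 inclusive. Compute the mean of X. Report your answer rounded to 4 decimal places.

Component means — I: 2.56; II: 6; III: 8.5.
E[X] = 0.18·2.56 + 0.6·6 + 0.22·8.5 = 5.9308.

5.9308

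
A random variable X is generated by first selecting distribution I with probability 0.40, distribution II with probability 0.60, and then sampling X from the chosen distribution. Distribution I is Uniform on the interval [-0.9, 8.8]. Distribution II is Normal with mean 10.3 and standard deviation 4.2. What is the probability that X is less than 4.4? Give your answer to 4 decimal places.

Conditional on each component, P(X < 4.4): I: 0.546392; II: 0.080046.
By total probability, P(X < 4.4) = 0.4·0.546392 + 0.6·0.080046 = 0.266584.

0.2666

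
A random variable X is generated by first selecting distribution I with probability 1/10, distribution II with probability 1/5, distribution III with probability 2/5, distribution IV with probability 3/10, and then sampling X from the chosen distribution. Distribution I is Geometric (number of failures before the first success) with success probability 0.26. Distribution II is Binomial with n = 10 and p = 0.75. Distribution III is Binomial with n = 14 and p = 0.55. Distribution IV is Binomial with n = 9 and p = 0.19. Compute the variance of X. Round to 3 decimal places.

Per component, I: μ=2.84615, E[X²]=19.0473; II: μ=7.5, E[X²]=58.125; III: μ=7.7, E[X²]=62.755; IV: μ=1.71, E[X²]=4.3092.
E[X] = 0.1·2.84615 + 0.2·7.5 + 0.4·7.7 + 0.3·1.71 = 5.37762.
E[X²] = 0.1·19.0473 + 0.2·58.125 + 0.4·62.755 + 0.3·4.3092 = 39.9245.
Var(X) = E[X²] − (E[X])² = 39.9245 − 28.9187 = 11.0057.

11.006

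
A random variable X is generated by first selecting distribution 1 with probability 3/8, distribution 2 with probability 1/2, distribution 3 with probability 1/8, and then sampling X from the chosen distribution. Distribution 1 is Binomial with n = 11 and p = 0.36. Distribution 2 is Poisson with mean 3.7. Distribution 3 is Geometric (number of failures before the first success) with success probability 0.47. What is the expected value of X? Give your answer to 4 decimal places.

3.4760

Component means — 1: 3.96; 2: 3.7; 3: 1.12766.
E[X] = 0.375·3.96 + 0.5·3.7 + 0.125·1.12766 = 3.47596.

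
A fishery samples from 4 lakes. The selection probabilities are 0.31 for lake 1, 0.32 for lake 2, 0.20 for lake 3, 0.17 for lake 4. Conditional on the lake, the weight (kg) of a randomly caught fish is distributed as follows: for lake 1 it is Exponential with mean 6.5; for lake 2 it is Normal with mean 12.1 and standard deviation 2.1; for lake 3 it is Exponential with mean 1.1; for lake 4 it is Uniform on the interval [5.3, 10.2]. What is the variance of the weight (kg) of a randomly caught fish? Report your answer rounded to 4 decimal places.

30.3690

Per component, 1: μ=6.5, E[X²]=84.5; 2: μ=12.1, E[X²]=150.82; 3: μ=1.1, E[X²]=2.42; 4: μ=7.75, E[X²]=62.0633.
E[X] = 0.31·6.5 + 0.32·12.1 + 0.2·1.1 + 0.17·7.75 = 7.4245.
E[X²] = 0.31·84.5 + 0.32·150.82 + 0.2·2.42 + 0.17·62.0633 = 85.4922.
Var(X) = E[X²] − (E[X])² = 85.4922 − 55.1232 = 30.369.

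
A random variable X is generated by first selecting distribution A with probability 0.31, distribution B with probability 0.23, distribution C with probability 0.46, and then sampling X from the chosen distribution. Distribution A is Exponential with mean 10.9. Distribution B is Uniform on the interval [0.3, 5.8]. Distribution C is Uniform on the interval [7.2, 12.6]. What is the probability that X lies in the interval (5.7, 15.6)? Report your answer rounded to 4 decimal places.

0.5738

Conditional on each component, P(5.7 < X < 15.6): A: 0.353754; B: 0.0181818; C: 1.
By total probability, P(5.7 < X < 15.6) = 0.31·0.353754 + 0.23·0.0181818 + 0.46·1 = 0.573846.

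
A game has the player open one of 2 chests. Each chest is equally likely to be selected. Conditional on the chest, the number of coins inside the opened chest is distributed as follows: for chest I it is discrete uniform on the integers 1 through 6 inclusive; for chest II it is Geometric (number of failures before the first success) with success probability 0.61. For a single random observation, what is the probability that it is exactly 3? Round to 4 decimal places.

Conditional on each chest, P(X = 3): I: 0.166667; II: 0.0361846.
By total probability, P(X = 3) = 0.5·0.166667 + 0.5·0.0361846 = 0.101426.

0.1014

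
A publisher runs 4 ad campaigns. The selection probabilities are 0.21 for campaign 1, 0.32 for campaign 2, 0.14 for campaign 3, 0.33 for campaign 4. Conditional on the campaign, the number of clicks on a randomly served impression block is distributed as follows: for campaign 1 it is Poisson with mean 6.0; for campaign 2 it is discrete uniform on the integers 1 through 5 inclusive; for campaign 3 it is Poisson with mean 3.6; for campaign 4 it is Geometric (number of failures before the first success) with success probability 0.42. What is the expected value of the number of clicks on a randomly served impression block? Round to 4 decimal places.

3.1797

Component means — 1: 6; 2: 3; 3: 3.6; 4: 1.38095.
E[X] = 0.21·6 + 0.32·3 + 0.14·3.6 + 0.33·1.38095 = 3.17971.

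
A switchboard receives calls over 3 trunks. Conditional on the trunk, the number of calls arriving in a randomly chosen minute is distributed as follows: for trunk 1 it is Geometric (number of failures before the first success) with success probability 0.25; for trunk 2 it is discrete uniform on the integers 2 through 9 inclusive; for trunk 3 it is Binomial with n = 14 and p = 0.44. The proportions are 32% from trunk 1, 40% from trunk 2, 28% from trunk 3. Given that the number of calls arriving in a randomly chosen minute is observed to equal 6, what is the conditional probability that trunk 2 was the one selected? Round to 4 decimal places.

Likelihoods P(X=6 | ·): 1: 0.0444946; 2: 0.125; 3: 0.210754.
Posterior ∝ prior × likelihood. Numerator for 2: 0.4·0.125 = 0.05.
Normalizing constant: 0.32·0.0444946 + 0.4·0.125 + 0.28·0.210754 = 0.123249.
P(2 | observation) = 0.05 / 0.123249 = 0.405682.

0.4057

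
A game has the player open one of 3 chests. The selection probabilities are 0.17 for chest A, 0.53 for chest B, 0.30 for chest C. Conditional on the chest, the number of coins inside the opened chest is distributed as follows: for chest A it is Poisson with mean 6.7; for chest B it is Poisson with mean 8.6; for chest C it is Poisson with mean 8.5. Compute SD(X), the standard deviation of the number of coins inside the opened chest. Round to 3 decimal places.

2.956

Per component, A: μ=6.7, E[X²]=51.59; B: μ=8.6, E[X²]=82.56; C: μ=8.5, E[X²]=80.75.
E[X] = 0.17·6.7 + 0.53·8.6 + 0.3·8.5 = 8.247.
E[X²] = 0.17·51.59 + 0.53·82.56 + 0.3·80.75 = 76.7521.
Var(X) = E[X²] − (E[X])² = 76.7521 − 68.013 = 8.73909.
SD(X) = √8.73909 = 2.9562.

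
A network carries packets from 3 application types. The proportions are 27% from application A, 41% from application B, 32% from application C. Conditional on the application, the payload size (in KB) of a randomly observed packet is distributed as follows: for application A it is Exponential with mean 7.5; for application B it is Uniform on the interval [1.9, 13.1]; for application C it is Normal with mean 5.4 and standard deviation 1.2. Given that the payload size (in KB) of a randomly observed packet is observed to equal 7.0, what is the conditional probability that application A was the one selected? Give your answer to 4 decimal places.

Likelihoods f(7.0 | ·): A: 0.0524321; B: 0.0892857; C: 0.136675.
Posterior ∝ prior × likelihood. Numerator for A: 0.27·0.0524321 = 0.0141567.
Normalizing constant: 0.27·0.0524321 + 0.41·0.0892857 + 0.32·0.136675 = 0.0944998.
P(A | observation) = 0.0141567 / 0.0944998 = 0.149806.

0.1498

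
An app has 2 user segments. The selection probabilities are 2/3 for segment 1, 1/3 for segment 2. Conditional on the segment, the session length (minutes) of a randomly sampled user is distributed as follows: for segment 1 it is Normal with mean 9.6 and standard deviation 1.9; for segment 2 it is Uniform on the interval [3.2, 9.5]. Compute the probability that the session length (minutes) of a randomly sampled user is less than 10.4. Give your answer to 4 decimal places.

0.7754

Conditional on each segment, P(X < 10.4): 1: 0.663142; 2: 1.
By total probability, P(X < 10.4) = 0.666667·0.663142 + 0.333333·1 = 0.775428.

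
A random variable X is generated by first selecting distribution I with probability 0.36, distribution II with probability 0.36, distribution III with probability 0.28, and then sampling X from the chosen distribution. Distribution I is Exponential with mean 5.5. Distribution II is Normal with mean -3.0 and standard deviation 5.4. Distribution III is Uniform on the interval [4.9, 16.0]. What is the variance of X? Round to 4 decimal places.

54.3309

Per component, I: μ=5.5, E[X²]=60.5; II: μ=-3, E[X²]=38.16; III: μ=10.45, E[X²]=119.47.
E[X] = 0.36·5.5 + 0.36·-3 + 0.28·10.45 = 3.826.
E[X²] = 0.36·60.5 + 0.36·38.16 + 0.28·119.47 = 68.9692.
Var(X) = E[X²] − (E[X])² = 68.9692 − 14.6383 = 54.3309.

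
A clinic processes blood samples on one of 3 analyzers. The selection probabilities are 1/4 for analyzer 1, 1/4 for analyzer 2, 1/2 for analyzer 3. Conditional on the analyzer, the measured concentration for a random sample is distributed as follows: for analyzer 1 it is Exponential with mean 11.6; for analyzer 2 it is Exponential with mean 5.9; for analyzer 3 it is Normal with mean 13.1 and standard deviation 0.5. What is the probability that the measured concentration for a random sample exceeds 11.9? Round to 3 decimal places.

Conditional on each analyzer, P(X > 11.9): 1: 0.358487; 2: 0.133061; 3: 0.991802.
By total probability, P(X > 11.9) = 0.25·0.358487 + 0.25·0.133061 + 0.5·0.991802 = 0.618788.

0.619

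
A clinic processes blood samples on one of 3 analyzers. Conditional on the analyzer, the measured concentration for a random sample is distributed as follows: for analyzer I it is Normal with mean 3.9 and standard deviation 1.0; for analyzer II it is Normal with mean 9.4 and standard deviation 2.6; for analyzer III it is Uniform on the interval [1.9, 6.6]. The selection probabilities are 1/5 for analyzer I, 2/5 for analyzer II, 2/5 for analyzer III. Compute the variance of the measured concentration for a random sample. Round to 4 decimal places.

Per component, I: μ=3.9, E[X²]=16.21; II: μ=9.4, E[X²]=95.12; III: μ=4.25, E[X²]=19.9033.
E[X] = 0.2·3.9 + 0.4·9.4 + 0.4·4.25 = 6.24.
E[X²] = 0.2·16.21 + 0.4·95.12 + 0.4·19.9033 = 49.2513.
Var(X) = E[X²] − (E[X])² = 49.2513 − 38.9376 = 10.3137.

10.3137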